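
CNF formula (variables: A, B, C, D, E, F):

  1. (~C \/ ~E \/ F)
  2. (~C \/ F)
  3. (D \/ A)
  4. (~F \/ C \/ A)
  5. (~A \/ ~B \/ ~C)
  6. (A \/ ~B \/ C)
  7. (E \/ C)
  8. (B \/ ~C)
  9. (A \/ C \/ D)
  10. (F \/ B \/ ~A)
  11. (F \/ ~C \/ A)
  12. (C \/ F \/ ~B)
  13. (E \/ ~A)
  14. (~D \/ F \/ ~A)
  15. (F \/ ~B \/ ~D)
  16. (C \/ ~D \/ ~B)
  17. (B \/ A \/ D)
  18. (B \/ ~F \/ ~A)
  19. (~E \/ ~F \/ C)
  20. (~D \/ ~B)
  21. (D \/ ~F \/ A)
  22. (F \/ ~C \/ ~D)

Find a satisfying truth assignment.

A=False, B=False, C=False, D=True, E=True, F=False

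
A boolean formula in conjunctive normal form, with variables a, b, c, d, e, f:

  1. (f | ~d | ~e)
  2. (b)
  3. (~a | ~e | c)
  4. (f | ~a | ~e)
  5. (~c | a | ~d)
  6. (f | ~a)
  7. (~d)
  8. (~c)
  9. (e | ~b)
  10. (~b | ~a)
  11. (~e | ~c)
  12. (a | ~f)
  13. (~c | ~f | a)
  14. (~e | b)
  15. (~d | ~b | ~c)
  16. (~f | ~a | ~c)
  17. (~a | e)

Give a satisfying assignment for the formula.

a = False, b = True, c = False, d = False, e = True, f = False

(b) is a unit clause, so b = True.
(~d) is a unit clause, so d = False.
Unit propagation: (~c) forces c = False.
Unit propagation: (e) forces e = True.
The clause (~a) is unit: a must be False.
(~f) is a unit clause, so f = False.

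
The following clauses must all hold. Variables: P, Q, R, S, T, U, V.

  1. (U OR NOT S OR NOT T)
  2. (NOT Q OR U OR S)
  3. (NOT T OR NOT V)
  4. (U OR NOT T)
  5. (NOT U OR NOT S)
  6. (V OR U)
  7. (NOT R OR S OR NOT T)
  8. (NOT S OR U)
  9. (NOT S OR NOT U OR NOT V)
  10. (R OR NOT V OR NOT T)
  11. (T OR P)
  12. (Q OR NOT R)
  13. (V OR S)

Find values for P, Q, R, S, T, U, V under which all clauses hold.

P occurs only positively in the remaining clauses — set P = True.
Try Q = False.
  then R is forced to False.
The remaining clauses are satisfied by S = False, T = False, U = False, V = True.

P=T, Q=F, R=F, S=F, T=F, U=F, V=T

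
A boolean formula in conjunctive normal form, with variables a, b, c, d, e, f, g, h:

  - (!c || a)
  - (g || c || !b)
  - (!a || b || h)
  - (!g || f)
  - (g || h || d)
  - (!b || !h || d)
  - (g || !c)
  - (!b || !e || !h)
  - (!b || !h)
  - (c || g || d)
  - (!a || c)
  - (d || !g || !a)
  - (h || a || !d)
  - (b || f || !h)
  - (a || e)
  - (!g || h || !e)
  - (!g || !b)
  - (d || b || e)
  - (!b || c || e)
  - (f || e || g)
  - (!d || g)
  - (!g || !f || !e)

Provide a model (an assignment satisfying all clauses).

a = T, b = F, c = T, d = T, e = F, f = T, g = T, h = T

Set a = True and propagate.
  then c is forced to True.
  then g is forced to True.
  then f is forced to True.
  then d is forced to True.
  then b is forced to False.
  then h is forced to True.
  then e is forced to False.
Check each clause:
  1. (a || !c) — a is true.
  2. (g || !b || c) — c is true.
  3. (h || !a || b) — h is true.
  4. (!g || f) — f is true.
  5. (d || g || h) — h is true.
  6. (!h || d || !b) — d is true.
  7. (g || !c) — g is true.
  8. (!h || !e || !b) — !e is true.
  9. (!h || !b) — !b is true.
  10. (d || g || c) — c is true.
  11. (!a || c) — c is true.
  12. (!g || !a || d) — d is true.
  13. (a || !d || h) — h is true.
  14. (f || b || !h) — f is true.
  15. (a || e) — a is true.
  16. (h || !g || !e) — h is true.
  17. (!g || !b) — !b is true.
  18. (d || e || b) — d is true.
  19. (c || e || !b) — c is true.
  20. (e || g || f) — f is true.
  21. (g || !d) — g is true.
  22. (!e || !f || !g) — !e is true.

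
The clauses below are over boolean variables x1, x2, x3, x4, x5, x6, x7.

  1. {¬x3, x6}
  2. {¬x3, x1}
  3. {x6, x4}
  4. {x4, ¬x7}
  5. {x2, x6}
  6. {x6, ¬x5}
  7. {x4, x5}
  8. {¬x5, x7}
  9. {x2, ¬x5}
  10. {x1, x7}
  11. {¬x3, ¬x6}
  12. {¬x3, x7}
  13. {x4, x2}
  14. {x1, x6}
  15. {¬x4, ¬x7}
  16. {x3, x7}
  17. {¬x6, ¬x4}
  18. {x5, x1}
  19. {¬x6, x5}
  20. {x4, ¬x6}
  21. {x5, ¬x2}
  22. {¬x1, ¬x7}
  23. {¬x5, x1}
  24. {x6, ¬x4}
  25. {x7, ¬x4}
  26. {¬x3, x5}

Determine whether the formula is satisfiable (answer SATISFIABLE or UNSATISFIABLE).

x6 = True:
  propagation gives x3=False, x7=True, x4=True; an empty clause results — contradiction.
x6 = False:
  propagation gives x3=False, x4=True; an empty clause results — contradiction.
Every branch closes, so no satisfying assignment exists.

UNSATISFIABLE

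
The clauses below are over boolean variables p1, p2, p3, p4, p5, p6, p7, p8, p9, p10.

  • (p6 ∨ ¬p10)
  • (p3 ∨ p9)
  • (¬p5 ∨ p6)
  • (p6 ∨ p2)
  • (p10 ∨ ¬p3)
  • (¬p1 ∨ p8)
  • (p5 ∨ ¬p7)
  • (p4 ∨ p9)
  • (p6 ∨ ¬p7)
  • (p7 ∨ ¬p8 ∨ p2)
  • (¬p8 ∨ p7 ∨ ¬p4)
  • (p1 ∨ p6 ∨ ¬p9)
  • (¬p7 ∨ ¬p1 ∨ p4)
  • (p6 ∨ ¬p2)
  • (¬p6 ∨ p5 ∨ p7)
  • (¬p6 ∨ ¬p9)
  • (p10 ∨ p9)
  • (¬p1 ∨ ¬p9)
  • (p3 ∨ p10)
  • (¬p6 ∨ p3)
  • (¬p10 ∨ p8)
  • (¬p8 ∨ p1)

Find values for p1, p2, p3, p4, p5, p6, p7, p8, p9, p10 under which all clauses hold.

p1 = True, p2 = False, p3 = True, p4 = True, p5 = True, p6 = True, p7 = True, p8 = True, p9 = False, p10 = True

Try p1 = True.
  then p8 is forced to True.
  then p9 is forced to False.
  then p3 is forced to True.
  then p10 is forced to True.
  then p6 is forced to True.
  then p4 is forced to True.
  then p7 is forced to True.
  then p5 is forced to True.
p2 is now unconstrained; take p2 = False.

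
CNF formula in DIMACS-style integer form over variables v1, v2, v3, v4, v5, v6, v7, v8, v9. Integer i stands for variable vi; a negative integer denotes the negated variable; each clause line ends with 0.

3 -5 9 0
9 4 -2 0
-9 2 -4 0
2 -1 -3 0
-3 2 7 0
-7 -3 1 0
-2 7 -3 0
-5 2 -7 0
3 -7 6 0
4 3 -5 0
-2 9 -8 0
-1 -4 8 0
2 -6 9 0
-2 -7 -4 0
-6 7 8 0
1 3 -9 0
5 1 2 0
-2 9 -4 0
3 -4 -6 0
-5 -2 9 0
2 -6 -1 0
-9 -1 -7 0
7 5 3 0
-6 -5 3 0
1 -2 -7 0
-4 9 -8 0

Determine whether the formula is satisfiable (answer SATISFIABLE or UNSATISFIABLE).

Try v1 = True.
For the remaining variables, v2 = True, v3 = False, v4 = True, v5 = True, v6 = False, v7 = False, v8 = True, v9 = True works.
So v1=1, v2=1, v3=0, v4=1, v5=1, v6=0, v7=0, v8=1, v9=1 is a satisfying assignment.

SATISFIABLE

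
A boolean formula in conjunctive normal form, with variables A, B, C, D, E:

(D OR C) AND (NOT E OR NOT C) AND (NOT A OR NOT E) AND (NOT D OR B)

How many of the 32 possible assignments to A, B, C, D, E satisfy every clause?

Case analysis on C and D:
  C=1, D=1: remaining (A,B,E) ∈ {(0,1,0); (1,1,0)} — 2.
  C=1, D=0: remaining (A,B,E) ∈ {(0,0,0); (0,1,0); (1,0,0); (1,1,0)} — 4.
  C=0, D=1: remaining (A,B,E) ∈ {(0,1,0); (0,1,1); (1,1,0)} — 3.
  C=0, D=0: a clause becomes empty — 0.
Total: 2 + 4 + 3 + 0 = 9.

9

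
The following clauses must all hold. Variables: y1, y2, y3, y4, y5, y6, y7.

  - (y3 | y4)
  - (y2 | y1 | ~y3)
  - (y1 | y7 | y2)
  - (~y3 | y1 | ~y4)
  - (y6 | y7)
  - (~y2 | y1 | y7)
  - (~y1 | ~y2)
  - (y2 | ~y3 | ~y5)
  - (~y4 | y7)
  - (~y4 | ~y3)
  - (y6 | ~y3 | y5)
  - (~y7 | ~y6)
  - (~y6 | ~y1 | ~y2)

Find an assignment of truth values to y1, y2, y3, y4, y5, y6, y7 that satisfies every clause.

y1=False  y2=False  y3=False  y4=True  y5=True  y6=False  y7=True

Check each clause:
  1. (y4 | y3) — y4 is true.
  2. (y1 | y2 | ~y3) — ~y3 is true.
  3. (y7 | y1 | y2) — y7 is true.
  4. (y1 | ~y4 | ~y3) — ~y3 is true.
  5. (y7 | y6) — y7 is true.
  6. (~y2 | y1 | y7) — ~y2 is true.
  7. (~y1 | ~y2) — ~y1 is true.
  8. (~y5 | ~y3 | y2) — ~y3 is true.
  9. (~y4 | y7) — y7 is true.
  10. (~y4 | ~y3) — ~y3 is true.
  11. (~y3 | y5 | y6) — ~y3 is true.
  12. (~y6 | ~y7) — ~y6 is true.
  13. (~y2 | ~y6 | ~y1) — ~y6 is true.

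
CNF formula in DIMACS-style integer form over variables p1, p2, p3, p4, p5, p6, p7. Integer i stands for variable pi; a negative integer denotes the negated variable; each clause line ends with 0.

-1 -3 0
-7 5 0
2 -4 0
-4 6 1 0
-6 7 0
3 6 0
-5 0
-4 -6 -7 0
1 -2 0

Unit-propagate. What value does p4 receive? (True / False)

Unit clause (NOT p5) sets p5 = False.
(p5 OR NOT p7) with p5 = False leaves only NOT p7, so p7 = False.
(NOT p6 OR p7): since p7 = False, the clause reduces to (NOT p6). p6 = False.
In (p3 OR p6), p6 is now false; p3 must hold, so p3 = True.
(NOT p3 OR NOT p1): since p3 = True, the clause reduces to (NOT p1). p1 = False.
(p6 OR p1 OR NOT p4): since p1 = False, p6 = False, the clause reduces to (NOT p4). p4 = False.

False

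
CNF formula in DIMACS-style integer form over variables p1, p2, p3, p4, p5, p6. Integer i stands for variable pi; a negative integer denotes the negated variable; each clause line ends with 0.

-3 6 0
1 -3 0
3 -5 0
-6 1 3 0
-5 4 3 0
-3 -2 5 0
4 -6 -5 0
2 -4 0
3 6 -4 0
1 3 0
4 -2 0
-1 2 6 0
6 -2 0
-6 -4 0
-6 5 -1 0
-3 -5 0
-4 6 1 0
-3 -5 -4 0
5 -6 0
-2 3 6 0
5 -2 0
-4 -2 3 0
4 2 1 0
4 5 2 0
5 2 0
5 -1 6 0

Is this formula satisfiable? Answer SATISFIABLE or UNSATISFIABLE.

UNSATISFIABLE

p3 = True:
  propagation gives p6=True, p1=True, p4=False, p5=False; an empty clause results — contradiction.
p3 = False:
  propagation gives p5=False, p1=True, p6=False; an empty clause results — contradiction.
Every branch closes, so no satisfying assignment exists.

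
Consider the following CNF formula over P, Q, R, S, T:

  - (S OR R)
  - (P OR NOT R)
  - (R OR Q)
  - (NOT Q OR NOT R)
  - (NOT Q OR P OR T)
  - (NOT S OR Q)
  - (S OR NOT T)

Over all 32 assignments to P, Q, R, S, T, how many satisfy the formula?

4

Satisfying assignments:
  P=0 Q=1 R=0 S=1 T=1
  P=1 Q=0 R=1 S=0 T=0
  P=1 Q=1 R=0 S=1 T=0
  P=1 Q=1 R=0 S=1 T=1
That's 4 in total.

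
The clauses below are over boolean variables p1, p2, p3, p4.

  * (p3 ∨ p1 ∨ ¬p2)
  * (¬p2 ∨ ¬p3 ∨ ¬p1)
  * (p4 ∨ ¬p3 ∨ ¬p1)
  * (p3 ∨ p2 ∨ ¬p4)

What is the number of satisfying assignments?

Case analysis on p3 and p1:
  p3=1, p1=1: remaining (p2,p4) ∈ {(0,1)} — 1.
  p3=1, p1=0: remaining (p2,p4) ∈ {(0,0); (0,1); (1,0); (1,1)} — 4.
  p3=0, p1=1: remaining (p2,p4) ∈ {(0,0); (1,0); (1,1)} — 3.
  p3=0, p1=0: remaining (p2,p4) ∈ {(0,0)} — 1.
Total: 1 + 4 + 3 + 1 = 9.

9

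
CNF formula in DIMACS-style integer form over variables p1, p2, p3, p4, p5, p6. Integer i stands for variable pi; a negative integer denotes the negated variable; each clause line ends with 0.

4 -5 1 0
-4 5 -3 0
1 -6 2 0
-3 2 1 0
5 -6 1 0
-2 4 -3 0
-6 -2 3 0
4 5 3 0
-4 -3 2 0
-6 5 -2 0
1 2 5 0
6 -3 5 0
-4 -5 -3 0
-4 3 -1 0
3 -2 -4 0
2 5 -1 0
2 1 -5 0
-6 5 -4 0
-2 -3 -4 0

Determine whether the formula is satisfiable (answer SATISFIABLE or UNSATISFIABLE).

SATISFIABLE

Try p1 = True.
For the remaining variables, p2 = False, p3 = False, p4 = False, p5 = True, p6 = False works.
So p1=T, p2=F, p3=F, p4=F, p5=T, p6=F is a satisfying assignment.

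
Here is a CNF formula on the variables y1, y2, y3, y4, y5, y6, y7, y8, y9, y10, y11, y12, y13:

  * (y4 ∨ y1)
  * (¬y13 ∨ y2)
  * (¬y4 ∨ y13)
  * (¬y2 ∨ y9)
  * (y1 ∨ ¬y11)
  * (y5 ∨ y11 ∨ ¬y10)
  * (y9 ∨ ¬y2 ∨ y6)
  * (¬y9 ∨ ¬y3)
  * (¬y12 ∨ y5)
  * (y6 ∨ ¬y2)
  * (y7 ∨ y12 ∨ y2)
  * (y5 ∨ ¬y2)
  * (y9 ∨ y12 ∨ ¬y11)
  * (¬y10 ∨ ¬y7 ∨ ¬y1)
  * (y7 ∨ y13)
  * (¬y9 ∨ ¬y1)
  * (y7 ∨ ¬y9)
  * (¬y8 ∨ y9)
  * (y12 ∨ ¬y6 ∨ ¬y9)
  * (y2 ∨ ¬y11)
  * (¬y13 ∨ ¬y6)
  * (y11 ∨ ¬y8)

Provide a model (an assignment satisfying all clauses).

y3 occurs only negated in the remaining clauses — set y3 = False.
y8 occurs only negated in the remaining clauses — set y8 = False.
Try y1 = True.
  then y9 is forced to False.
  then y2 is forced to False.
  then y13 is forced to False.
  then y4 is forced to False.
  then y7 is forced to True.
  then y10 is forced to False.
  then y11 is forced to False.
Try y5 = False.
  then y12 is forced to False.
y6 is now unconstrained; take y6 = False.
Check each clause:
  1. (y4 ∨ y1) — y1 is true.
  2. (y2 ∨ ¬y13) — ¬y13 is true.
  3. (¬y4 ∨ y13) — ¬y4 is true.
  4. (¬y2 ∨ y9) — ¬y2 is true.
  5. (y1 ∨ ¬y11) — y1 is true.
  6. (y11 ∨ y5 ∨ ¬y10) — ¬y10 is true.
  7. (y6 ∨ ¬y2 ∨ y9) — ¬y2 is true.
  8. (¬y9 ∨ ¬y3) — ¬y3 is true.
  9. (¬y12 ∨ y5) — ¬y12 is true.
  10. (¬y2 ∨ y6) — ¬y2 is true.
  11. (y12 ∨ y7 ∨ y2) — y7 is true.
  12. (¬y2 ∨ y5) — ¬y2 is true.
  13. (¬y11 ∨ y12 ∨ y9) — ¬y11 is true.
  14. (¬y10 ∨ ¬y7 ∨ ¬y1) — ¬y10 is true.
  15. (y7 ∨ y13) — y7 is true.
  16. (¬y1 ∨ ¬y9) — ¬y9 is true.
  17. (¬y9 ∨ y7) — ¬y9 is true.
  18. (y9 ∨ ¬y8) — ¬y8 is true.
  19. (y12 ∨ ¬y9 ∨ ¬y6) — ¬y6 is true.
  20. (y2 ∨ ¬y11) — ¬y11 is true.
  21. (¬y13 ∨ ¬y6) — ¬y6 is true.
  22. (¬y8 ∨ y11) — ¬y8 is true.

y1=True, y2=False, y3=False, y4=False, y5=False, y6=False, y7=True, y8=False, y9=False, y10=False, y11=False, y12=False, y13=False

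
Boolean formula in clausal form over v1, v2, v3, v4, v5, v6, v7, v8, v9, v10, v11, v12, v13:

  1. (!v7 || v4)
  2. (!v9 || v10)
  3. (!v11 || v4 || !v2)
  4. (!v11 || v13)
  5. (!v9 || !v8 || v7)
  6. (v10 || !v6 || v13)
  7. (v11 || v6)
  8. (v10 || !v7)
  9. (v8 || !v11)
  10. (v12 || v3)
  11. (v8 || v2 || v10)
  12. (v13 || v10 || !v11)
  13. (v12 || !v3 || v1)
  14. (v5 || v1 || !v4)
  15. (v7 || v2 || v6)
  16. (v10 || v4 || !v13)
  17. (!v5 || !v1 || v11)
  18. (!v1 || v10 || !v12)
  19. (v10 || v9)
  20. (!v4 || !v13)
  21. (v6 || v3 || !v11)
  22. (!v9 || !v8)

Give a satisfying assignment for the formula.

v1 = False, v2 = True, v3 = True, v4 = True, v5 = True, v6 = True, v7 = True, v8 = True, v9 = False, v10 = True, v11 = False, v12 = True, v13 = False

Check each clause:
  1. (v4 || !v7) — v4 is true.
  2. (v10 || !v9) — v10 is true.
  3. (v4 || !v2 || !v11) — v4 is true.
  4. (!v11 || v13) — !v11 is true.
  5. (!v8 || v7 || !v9) — v7 is true.
  6. (v13 || !v6 || v10) — v10 is true.
  7. (v11 || v6) — v6 is true.
  8. (v10 || !v7) — v10 is true.
  9. (v8 || !v11) — v8 is true.
  10. (v12 || v3) — v3 is true.
  11. (v8 || v10 || v2) — v8 is true.
  12. (!v11 || v10 || v13) — !v11 is true.
  13. (v1 || !v3 || v12) — v12 is true.
  14. (v5 || !v4 || v1) — v5 is true.
  15. (v2 || v6 || v7) — v2 is true.
  16. (v10 || !v13 || v4) — v10 is true.
  17. (!v5 || v11 || !v1) — !v1 is true.
  18. (!v1 || !v12 || v10) — v10 is true.
  19. (v10 || v9) — v10 is true.
  20. (!v4 || !v13) — !v13 is true.
  21. (v6 || !v11 || v3) — v3 is true.
  22. (!v8 || !v9) — !v9 is true.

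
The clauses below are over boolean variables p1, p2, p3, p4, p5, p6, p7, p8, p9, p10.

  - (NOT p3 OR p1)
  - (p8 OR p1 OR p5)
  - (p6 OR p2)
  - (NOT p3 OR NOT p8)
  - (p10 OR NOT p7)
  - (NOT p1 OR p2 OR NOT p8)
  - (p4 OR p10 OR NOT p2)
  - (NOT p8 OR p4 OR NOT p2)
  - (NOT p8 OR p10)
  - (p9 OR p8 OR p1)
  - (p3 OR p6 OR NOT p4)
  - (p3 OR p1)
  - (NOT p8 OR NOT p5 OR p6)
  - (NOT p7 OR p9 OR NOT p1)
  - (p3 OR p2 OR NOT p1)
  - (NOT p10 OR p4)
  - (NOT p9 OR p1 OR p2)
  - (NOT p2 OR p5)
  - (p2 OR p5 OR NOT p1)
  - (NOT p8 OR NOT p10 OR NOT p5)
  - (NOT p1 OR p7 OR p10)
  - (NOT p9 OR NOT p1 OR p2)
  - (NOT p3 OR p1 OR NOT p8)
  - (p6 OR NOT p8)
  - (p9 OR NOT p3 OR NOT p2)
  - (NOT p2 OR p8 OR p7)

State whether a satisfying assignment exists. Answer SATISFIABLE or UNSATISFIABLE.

SATISFIABLE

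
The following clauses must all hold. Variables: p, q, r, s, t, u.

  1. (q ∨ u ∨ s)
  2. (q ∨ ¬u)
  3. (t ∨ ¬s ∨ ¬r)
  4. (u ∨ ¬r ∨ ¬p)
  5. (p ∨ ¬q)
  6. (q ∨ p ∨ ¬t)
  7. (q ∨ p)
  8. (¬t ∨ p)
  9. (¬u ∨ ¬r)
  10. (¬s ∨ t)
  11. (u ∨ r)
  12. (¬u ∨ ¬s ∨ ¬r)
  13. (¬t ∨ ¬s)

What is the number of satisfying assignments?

2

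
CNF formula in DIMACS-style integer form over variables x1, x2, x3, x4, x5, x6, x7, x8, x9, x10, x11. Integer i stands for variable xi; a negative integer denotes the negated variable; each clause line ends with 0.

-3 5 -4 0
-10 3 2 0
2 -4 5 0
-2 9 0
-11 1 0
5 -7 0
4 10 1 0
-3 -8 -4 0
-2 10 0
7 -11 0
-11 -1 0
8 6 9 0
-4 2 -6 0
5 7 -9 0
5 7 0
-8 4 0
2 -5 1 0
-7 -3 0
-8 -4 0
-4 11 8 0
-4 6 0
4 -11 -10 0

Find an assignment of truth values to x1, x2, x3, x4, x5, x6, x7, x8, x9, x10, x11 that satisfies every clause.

x1 = True, x2 = False, x3 = True, x4 = False, x5 = True, x6 = False, x7 = False, x8 = False, x9 = True, x10 = False, x11 = False

Check each clause:
  1. (¬x3 ∨ x5 ∨ ¬x4) — ¬x4 is true.
  2. (x2 ∨ ¬x10 ∨ x3) — x3 is true.
  3. (¬x4 ∨ x2 ∨ x5) — ¬x4 is true.
  4. (¬x2 ∨ x9) — x9 is true.
  5. (¬x11 ∨ x1) — x1 is true.
  6. (¬x7 ∨ x5) — ¬x7 is true.
  7. (x1 ∨ x10 ∨ x4) — x1 is true.
  8. (¬x3 ∨ ¬x4 ∨ ¬x8) — ¬x8 is true.
  9. (x10 ∨ ¬x2) — ¬x2 is true.
  10. (¬x11 ∨ x7) — ¬x11 is true.
  11. (¬x11 ∨ ¬x1) — ¬x11 is true.
  12. (x8 ∨ x6 ∨ x9) — x9 is true.
  13. (¬x6 ∨ x2 ∨ ¬x4) — ¬x6 is true.
  14. (x5 ∨ ¬x9 ∨ x7) — x5 is true.
  15. (x7 ∨ x5) — x5 is true.
  16. (¬x8 ∨ x4) — ¬x8 is true.
  17. (¬x5 ∨ x2 ∨ x1) — x1 is true.
  18. (¬x3 ∨ ¬x7) — ¬x7 is true.
  19. (¬x8 ∨ ¬x4) — ¬x8 is true.
  20. (x8 ∨ x11 ∨ ¬x4) — ¬x4 is true.
  21. (¬x4 ∨ x6) — ¬x4 is true.
  22. (¬x11 ∨ x4 ∨ ¬x10) — ¬x11 is true.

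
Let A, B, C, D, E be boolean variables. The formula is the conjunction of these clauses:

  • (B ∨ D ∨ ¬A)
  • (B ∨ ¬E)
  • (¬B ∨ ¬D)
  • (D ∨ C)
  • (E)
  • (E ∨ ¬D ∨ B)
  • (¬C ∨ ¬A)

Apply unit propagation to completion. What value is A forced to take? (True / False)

False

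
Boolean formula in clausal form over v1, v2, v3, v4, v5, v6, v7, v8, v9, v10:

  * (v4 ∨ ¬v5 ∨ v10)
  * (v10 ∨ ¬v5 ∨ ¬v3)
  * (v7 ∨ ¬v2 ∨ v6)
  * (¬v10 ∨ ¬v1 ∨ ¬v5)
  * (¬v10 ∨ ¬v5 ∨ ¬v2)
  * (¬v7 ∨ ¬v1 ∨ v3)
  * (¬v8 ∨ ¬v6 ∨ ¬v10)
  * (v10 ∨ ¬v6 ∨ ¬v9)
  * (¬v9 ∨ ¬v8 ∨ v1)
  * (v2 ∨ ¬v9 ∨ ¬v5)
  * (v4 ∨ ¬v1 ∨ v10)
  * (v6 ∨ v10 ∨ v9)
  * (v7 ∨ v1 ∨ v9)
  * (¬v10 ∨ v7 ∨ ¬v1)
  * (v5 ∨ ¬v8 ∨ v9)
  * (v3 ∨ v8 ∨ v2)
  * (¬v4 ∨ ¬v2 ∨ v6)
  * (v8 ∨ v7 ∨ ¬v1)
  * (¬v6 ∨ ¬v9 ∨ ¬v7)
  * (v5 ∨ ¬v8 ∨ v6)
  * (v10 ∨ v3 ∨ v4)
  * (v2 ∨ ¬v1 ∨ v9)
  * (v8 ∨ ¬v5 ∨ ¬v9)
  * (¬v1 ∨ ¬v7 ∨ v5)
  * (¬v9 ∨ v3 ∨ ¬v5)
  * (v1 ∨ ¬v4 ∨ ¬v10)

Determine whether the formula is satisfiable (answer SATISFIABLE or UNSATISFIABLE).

SATISFIABLE

Set v1 = False and propagate.
Try v2 = True.
For the remaining variables, v3 = True, v4 = False, v5 = False, v6 = True, v7 = True, v8 = False, v9 = False, v10 = False works.
Every clause has at least one true literal under this assignment.
So v1=F, v2=T, v3=T, v4=F, v5=F, v6=T, v7=T, v8=F, v9=F, v10=F is a satisfying assignment.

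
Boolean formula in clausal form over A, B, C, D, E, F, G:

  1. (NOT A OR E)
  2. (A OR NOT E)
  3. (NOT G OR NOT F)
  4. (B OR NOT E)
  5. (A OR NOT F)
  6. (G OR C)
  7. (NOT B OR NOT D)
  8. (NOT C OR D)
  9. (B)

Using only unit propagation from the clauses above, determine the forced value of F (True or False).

(B) stands alone — B = True.
In (NOT D OR NOT B), NOT B is now false; NOT D must hold, so D = False.
(D OR NOT C) with D = False leaves only NOT C, so C = False.
In (C OR G), C is now false; G must hold, so G = True.
From (NOT F OR NOT G) and G = True: F = False.

False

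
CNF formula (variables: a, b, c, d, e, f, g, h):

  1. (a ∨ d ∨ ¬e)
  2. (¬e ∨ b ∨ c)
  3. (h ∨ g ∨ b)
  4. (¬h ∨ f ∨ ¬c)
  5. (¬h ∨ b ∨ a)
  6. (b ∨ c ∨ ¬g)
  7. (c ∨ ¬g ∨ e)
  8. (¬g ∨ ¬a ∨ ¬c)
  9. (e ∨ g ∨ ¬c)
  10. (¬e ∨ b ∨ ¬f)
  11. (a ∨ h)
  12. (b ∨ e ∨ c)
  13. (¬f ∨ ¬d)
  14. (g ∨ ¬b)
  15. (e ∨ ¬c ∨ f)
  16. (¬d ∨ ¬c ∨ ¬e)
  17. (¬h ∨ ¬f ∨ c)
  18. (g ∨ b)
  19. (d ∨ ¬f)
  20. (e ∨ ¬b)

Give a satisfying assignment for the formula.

Set a = True and propagate.
Branch on b: take b = True.
  then g is forced to True.
  then c is forced to False.
  then e is forced to True.
The remaining clauses are satisfied by d = True, f = False, h = True.

a = True, b = True, c = False, d = True, e = True, f = False, g = True, h = True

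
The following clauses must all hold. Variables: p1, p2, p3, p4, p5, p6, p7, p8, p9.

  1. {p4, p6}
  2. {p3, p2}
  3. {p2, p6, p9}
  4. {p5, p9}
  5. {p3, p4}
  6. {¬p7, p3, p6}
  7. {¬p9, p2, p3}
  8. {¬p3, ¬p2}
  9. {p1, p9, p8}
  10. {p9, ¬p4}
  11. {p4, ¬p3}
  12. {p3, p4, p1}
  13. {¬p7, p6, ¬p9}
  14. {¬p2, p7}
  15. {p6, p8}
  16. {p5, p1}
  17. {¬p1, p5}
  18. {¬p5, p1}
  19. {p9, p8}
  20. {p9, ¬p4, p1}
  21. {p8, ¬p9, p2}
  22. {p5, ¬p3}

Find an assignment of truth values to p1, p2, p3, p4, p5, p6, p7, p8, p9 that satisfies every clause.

p1=True, p2=False, p3=True, p4=True, p5=True, p6=True, p7=True, p8=True, p9=True

Check each clause:
  1. {p6, p4} — p4 is true.
  2. {p2, p3} — p3 is true.
  3. {p2, p6, p9} — p9 is true.
  4. {p9, p5} — p9 is true.
  5. {p4, p3} — p3 is true.
  6. {p3, p6, ¬p7} — p3 is true.
  7. {¬p9, p3, p2} — p3 is true.
  8. {¬p2, ¬p3} — ¬p2 is true.
  9. {p9, p8, p1} — p8 is true.
  10. {¬p4, p9} — p9 is true.
  11. {¬p3, p4} — p4 is true.
  12. {p1, p3, p4} — p1 is true.
  13. {¬p7, p6, ¬p9} — p6 is true.
  14. {p7, ¬p2} — ¬p2 is true.
  15. {p6, p8} — p8 is true.
  16. {p5, p1} — p1 is true.
  17. {¬p1, p5} — p5 is true.
  18. {¬p5, p1} — p1 is true.
  19. {p8, p9} — p8 is true.
  20. {¬p4, p9, p1} — p1 is true.
  21. {¬p9, p2, p8} — p8 is true.
  22. {¬p3, p5} — p5 is true.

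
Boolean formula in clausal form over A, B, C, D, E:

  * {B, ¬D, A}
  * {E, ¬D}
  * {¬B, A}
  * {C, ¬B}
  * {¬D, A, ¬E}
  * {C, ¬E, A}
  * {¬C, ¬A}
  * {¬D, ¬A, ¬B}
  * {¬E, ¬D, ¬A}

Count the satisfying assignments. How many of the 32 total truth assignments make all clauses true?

5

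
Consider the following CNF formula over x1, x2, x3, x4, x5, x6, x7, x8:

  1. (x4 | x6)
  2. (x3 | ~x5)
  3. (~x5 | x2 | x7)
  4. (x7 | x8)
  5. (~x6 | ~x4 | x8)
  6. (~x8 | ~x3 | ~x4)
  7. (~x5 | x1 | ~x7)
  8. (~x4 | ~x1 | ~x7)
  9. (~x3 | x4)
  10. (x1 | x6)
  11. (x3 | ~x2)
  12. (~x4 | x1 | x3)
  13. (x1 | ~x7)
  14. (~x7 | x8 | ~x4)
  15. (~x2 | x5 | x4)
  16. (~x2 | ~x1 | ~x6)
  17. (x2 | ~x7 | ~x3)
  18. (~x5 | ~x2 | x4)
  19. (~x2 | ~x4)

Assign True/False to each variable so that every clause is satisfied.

x1 = False, x2 = False, x3 = False, x4 = False, x5 = False, x6 = True, x7 = False, x8 = True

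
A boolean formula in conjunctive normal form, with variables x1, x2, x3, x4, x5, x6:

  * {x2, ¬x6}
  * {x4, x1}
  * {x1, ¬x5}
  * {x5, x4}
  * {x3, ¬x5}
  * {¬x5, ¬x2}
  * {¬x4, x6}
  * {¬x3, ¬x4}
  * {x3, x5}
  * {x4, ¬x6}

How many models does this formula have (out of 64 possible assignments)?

1

The models are:
  x1=T x2=F x3=T x4=F x5=T x6=F
Count: 1.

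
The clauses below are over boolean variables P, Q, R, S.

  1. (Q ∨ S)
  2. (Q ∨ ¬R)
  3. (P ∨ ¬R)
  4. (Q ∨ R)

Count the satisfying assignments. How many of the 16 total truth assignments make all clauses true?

Satisfying assignments:
  P=F Q=T R=F S=F
  P=F Q=T R=F S=T
  P=T Q=T R=F S=F
  P=T Q=T R=F S=T
  P=T Q=T R=T S=F
  P=T Q=T R=T S=T
Count: 6.

6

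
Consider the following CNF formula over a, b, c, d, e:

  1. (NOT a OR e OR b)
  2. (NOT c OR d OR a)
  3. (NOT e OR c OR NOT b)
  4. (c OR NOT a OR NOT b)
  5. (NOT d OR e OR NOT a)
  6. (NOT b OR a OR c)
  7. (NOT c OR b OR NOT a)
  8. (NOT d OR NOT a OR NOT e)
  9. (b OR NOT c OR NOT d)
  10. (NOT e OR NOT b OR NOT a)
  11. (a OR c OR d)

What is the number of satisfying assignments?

6

The models are:
  a=0 b=0 c=0 d=1 e=0
  a=0 b=0 c=0 d=1 e=1
  a=0 b=1 c=1 d=1 e=0
  a=0 b=1 c=1 d=1 e=1
  a=1 b=0 c=0 d=0 e=1
  a=1 b=1 c=1 d=0 e=0
That's 6 in total.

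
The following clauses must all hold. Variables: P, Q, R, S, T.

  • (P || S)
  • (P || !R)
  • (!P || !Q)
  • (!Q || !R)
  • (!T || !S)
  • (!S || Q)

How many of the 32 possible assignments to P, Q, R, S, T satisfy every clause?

Satisfying assignments:
  P=F Q=T R=F S=T T=F
  P=T Q=F R=F S=F T=F
  P=T Q=F R=F S=F T=T
  P=T Q=F R=T S=F T=F
  P=T Q=F R=T S=F T=T
That's 5 in total.

5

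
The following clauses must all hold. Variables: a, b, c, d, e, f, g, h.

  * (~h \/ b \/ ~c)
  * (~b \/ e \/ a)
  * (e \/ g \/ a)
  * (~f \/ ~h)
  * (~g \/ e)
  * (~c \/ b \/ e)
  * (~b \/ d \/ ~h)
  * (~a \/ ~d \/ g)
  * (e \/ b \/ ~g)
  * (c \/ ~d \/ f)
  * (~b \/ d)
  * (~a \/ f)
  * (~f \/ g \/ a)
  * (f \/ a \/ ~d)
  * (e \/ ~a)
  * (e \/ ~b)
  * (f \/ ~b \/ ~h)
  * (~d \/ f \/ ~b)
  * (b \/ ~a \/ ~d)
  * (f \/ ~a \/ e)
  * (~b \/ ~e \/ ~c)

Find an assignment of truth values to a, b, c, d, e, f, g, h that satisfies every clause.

a=False, b=True, c=False, d=True, e=True, f=True, g=True, h=False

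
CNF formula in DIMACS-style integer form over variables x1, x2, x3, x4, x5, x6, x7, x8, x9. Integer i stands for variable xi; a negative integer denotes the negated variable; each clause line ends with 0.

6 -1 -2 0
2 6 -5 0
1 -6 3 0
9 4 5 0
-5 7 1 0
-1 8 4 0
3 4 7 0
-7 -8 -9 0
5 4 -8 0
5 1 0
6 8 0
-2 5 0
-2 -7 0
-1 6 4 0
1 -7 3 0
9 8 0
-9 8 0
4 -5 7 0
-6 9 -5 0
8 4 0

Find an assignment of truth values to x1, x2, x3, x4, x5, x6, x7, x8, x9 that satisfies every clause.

x1 = 1  x2 = 0  x3 = 1  x4 = 1  x5 = 0  x6 = 0  x7 = 1  x8 = 1  x9 = 0

x3 occurs only positively in the remaining clauses — set x3 = True.
Pure literal: x4 appears only positively; assign x4 = True.
Set x1 = True and propagate.
The remaining clauses are satisfied by x2 = False, x5 = False, x6 = False, x7 = True, x8 = True, x9 = False.
Check each clause:
  1. (~x2 \/ x6 \/ ~x1) — ~x2 is true.
  2. (x6 \/ x2 \/ ~x5) — ~x5 is true.
  3. (~x6 \/ x3 \/ x1) — x1 is true.
  4. (x9 \/ x4 \/ x5) — x4 is true.
  5. (x7 \/ ~x5 \/ x1) — x1 is true.
  6. (x8 \/ x4 \/ ~x1) — x8 is true.
  7. (x3 \/ x4 \/ x7) — x3 is true.
  8. (~x7 \/ ~x9 \/ ~x8) — ~x9 is true.
  9. (x5 \/ ~x8 \/ x4) — x4 is true.
  10. (x1 \/ x5) — x1 is true.
  11. (x6 \/ x8) — x8 is true.
  12. (~x2 \/ x5) — ~x2 is true.
  13. (~x2 \/ ~x7) — ~x2 is true.
  14. (x6 \/ ~x1 \/ x4) — x4 is true.
  15. (x3 \/ ~x7 \/ x1) — x3 is true.
  16. (x9 \/ x8) — x8 is true.
  17. (~x9 \/ x8) — x8 is true.
  18. (x4 \/ ~x5 \/ x7) — ~x5 is true.
  19. (~x6 \/ ~x5 \/ x9) — ~x6 is true.
  20. (x4 \/ x8) — x8 is true.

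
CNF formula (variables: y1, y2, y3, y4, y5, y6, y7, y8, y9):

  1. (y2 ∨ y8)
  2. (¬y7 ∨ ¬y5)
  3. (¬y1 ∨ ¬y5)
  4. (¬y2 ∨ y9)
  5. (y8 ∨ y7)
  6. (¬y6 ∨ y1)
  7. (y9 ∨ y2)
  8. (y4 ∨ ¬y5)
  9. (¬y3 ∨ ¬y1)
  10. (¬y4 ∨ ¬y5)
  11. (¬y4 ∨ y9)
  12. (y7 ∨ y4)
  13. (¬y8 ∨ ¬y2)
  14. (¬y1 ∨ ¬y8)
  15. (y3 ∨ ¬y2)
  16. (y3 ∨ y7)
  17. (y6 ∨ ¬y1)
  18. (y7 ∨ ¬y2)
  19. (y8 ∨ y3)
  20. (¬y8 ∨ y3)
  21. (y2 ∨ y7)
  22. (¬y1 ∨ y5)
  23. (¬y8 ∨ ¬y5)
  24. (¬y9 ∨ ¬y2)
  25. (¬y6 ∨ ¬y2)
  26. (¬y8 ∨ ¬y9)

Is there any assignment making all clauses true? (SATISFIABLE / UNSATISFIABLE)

UNSATISFIABLE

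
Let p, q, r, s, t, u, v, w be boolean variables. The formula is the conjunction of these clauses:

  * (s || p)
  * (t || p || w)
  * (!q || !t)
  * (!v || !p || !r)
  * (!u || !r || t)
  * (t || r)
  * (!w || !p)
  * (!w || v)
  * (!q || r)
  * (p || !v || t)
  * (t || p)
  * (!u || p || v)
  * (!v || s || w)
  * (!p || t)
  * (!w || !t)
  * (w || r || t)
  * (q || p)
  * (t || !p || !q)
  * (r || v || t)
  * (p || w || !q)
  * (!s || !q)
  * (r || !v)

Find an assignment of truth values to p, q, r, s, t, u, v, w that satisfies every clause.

u occurs only negated in the remaining clauses — set u = False.
Try p = True.
  then w is forced to False.
  then t is forced to True.
  then q is forced to False.
Branch on r: take r = False.
  then v is forced to False.
s is now unconstrained; take s = False.

p=T, q=F, r=F, s=F, t=T, u=F, v=F, w=F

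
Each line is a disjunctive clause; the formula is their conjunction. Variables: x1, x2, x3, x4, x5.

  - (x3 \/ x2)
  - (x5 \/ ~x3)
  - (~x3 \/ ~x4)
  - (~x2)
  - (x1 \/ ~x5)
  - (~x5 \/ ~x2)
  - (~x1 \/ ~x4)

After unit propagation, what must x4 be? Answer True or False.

False

(~x2) stands alone — x2 = False.
In (x2 \/ x3), x2 is now false; x3 must hold, so x3 = True.
From (x5 \/ ~x3) and x3 = True: x5 = True.
(~x3 \/ ~x4) with x3 = True leaves only ~x4, so x4 = False.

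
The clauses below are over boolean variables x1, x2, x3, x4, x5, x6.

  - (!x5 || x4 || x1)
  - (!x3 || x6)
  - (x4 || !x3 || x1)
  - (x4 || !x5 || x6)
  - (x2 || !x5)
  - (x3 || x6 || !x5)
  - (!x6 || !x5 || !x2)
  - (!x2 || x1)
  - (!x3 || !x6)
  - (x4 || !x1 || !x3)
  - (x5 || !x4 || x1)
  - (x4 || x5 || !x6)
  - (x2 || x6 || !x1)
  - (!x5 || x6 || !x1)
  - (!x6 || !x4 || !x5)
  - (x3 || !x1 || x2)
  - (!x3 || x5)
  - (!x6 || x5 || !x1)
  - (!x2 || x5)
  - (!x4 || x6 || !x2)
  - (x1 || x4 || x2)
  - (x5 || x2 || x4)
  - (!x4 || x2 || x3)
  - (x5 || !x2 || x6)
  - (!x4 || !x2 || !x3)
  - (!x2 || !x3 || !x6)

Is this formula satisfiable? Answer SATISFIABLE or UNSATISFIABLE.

UNSATISFIABLE

x5 = True:
  propagation gives x2=True, x6=False, x3=False; an empty clause results — contradiction.
x5 = False:
  propagation gives x3=False, x2=False, x1=False, x4=False; an empty clause results — contradiction.
Every branch closes, so no satisfying assignment exists.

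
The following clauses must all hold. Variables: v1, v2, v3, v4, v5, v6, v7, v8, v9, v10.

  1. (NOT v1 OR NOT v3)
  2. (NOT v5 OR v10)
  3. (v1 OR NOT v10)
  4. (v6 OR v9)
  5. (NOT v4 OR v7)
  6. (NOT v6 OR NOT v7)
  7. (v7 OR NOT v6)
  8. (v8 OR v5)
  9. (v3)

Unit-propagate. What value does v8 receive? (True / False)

(v3) stands alone — v3 = True.
(NOT v1 OR NOT v3) with v3 = True leaves only NOT v1, so v1 = False.
In (NOT v10 OR v1), v1 is now false; NOT v10 must hold, so v10 = False.
(v10 OR NOT v5): since v10 = False, the clause reduces to (NOT v5). v5 = False.
From (v5 OR v8) and v5 = False: v8 = True.

True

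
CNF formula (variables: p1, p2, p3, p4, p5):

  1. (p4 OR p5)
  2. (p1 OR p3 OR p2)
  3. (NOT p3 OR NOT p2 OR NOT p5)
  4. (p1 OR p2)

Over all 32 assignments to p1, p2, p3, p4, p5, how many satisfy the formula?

Split on p2, then p1.
  p2=1, p1=1: remaining (p3,p4,p5) ∈ {(0,0,1); (0,1,0); (0,1,1); (1,1,0)} — 4.
  p2=1, p1=0: remaining (p3,p4,p5) ∈ {(0,0,1); (0,1,0); (0,1,1); (1,1,0)} — 4.
  p2=0, p1=1: p3 free; 3 ways for (p4,p5) × 2^1 = 6.
  p2=0, p1=0: a clause becomes empty — 0.
Total: 4 + 4 + 6 + 0 = 14.

14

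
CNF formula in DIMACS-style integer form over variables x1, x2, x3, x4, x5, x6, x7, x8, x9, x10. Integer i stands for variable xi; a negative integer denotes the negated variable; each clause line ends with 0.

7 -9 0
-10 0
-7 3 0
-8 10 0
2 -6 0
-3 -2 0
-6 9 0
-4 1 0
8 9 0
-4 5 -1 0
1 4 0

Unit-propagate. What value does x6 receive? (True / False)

False

Unit clause (NOT x10) sets x10 = False.
(NOT x8 OR x10) with x10 = False leaves only NOT x8, so x8 = False.
From (x8 OR x9) and x8 = False: x9 = True.
In (NOT x9 OR x7), NOT x9 is now false; x7 must hold, so x7 = True.
(x3 OR NOT x7) with x7 = True leaves only x3, so x3 = True.
(NOT x2 OR NOT x3): since x3 = True, the clause reduces to (NOT x2). x2 = False.
(NOT x6 OR x2): since x2 = False, the clause reduces to (NOT x6). x6 = False.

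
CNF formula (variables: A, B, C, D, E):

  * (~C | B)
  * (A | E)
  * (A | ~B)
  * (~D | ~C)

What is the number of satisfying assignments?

12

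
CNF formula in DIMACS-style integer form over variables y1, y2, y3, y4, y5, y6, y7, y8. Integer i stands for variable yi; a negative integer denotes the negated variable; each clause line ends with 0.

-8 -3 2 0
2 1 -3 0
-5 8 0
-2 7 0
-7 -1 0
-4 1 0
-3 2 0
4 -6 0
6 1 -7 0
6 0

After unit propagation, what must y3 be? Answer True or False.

(y6) is a unit clause: y6 = True.
(y4 \/ ~y6): since y6 = True, the clause reduces to (y4). y4 = True.
From (y1 \/ ~y4) and y4 = True: y1 = True.
(~y1 \/ ~y7): since y1 = True, the clause reduces to (~y7). y7 = False.
From (~y2 \/ y7) and y7 = False: y2 = False.
(~y3 \/ y2) with y2 = False leaves only ~y3, so y3 = False.

False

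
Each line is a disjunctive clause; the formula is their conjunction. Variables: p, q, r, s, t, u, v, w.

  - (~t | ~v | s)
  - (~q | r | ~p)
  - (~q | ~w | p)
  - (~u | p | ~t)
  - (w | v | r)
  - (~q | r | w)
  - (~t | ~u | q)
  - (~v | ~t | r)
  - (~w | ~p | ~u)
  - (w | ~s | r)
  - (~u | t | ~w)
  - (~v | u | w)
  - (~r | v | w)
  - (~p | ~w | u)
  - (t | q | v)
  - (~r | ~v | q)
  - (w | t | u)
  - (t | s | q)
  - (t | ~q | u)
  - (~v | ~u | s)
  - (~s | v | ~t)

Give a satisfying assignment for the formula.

Branch on p: take p = False.
Set q = False and propagate.
For the remaining variables, r = False, s = False, t = True, u = False, v = False, w = True works.

p = 0  q = 0  r = 0  s = 0  t = 1  u = 0  v = 0  w = 1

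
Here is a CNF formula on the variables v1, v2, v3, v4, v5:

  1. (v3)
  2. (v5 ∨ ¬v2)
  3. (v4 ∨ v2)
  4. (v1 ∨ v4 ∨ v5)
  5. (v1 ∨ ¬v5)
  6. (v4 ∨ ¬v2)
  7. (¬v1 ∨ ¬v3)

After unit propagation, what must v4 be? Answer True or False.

True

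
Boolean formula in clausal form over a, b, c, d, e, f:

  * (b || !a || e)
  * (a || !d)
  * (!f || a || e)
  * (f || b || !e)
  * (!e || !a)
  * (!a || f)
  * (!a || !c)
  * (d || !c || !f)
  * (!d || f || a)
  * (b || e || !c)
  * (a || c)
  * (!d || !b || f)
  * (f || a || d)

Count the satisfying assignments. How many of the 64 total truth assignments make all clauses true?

2

Satisfying assignments:
  a=1 b=1 c=0 d=0 e=0 f=1
  a=1 b=1 c=0 d=1 e=0 f=1
Count: 2.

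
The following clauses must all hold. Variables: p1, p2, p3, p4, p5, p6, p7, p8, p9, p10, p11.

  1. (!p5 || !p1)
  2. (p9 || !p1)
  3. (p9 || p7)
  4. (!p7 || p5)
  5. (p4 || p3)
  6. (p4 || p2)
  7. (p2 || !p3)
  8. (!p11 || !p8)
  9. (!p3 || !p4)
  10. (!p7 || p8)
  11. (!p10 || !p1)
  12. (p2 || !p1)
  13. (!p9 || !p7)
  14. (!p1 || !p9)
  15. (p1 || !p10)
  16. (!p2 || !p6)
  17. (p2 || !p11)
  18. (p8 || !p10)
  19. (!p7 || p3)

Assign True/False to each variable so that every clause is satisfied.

p1 = False, p2 = False, p3 = False, p4 = True, p5 = False, p6 = True, p7 = False, p8 = False, p9 = True, p10 = False, p11 = False

Check each clause:
  1. (!p5 || !p1) — !p5 is true.
  2. (p9 || !p1) — p9 is true.
  3. (p7 || p9) — p9 is true.
  4. (p5 || !p7) — !p7 is true.
  5. (p3 || p4) — p4 is true.
  6. (p2 || p4) — p4 is true.
  7. (!p3 || p2) — !p3 is true.
  8. (!p11 || !p8) — !p8 is true.
  9. (!p3 || !p4) — !p3 is true.
  10. (p8 || !p7) — !p7 is true.
  11. (!p10 || !p1) — !p1 is true.
  12. (p2 || !p1) — !p1 is true.
  13. (!p9 || !p7) — !p7 is true.
  14. (!p9 || !p1) — !p1 is true.
  15. (!p10 || p1) — !p10 is true.
  16. (!p6 || !p2) — !p2 is true.
  17. (p2 || !p11) — !p11 is true.
  18. (p8 || !p10) — !p10 is true.
  19. (!p7 || p3) — !p7 is true.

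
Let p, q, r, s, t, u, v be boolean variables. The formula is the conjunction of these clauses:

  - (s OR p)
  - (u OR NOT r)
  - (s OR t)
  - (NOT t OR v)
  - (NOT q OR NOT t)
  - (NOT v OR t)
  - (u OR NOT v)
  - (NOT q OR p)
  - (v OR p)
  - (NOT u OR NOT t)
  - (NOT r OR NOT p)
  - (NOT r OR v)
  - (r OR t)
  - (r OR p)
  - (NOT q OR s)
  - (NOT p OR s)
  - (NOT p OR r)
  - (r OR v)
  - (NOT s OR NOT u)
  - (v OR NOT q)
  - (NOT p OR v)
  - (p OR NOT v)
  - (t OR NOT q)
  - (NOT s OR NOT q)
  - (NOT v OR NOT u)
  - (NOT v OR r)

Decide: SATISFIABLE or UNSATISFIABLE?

v = True:
  propagation gives t=True, q=False, u=True; an empty clause results — contradiction.
v = False:
  propagation gives t=False, s=True, p=True; an empty clause results — contradiction.
Every branch closes, so no satisfying assignment exists.

UNSATISFIABLE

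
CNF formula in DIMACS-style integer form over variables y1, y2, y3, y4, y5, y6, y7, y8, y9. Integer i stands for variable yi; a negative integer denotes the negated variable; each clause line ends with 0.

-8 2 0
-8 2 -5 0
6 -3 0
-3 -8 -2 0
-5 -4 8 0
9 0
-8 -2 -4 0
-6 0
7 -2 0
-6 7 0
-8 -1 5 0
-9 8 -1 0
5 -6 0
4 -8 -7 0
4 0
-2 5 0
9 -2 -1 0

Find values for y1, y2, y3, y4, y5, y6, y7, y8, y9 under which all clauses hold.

(y9) is a unit clause, so y9 = True.
The clause (¬y6) is unit: y6 must be False.
The clause (¬y3) is unit: y3 must be False.
The clause (y4) is unit: y4 must be True.
y1 occurs only negated in the remaining clauses — set y1 = False.
Try y2 = False.
  then y8 is forced to False.
  then y5 is forced to False.
y7 is now unconstrained; take y7 = False.
Every clause has at least one true literal under this assignment.
Check each clause:
  1. {y2, ¬y8} — ¬y8 is true.
  2. {y2, ¬y5, ¬y8} — ¬y8 is true.
  3. {¬y3, y6} — ¬y3 is true.
  4. {¬y3, ¬y2, ¬y8} — ¬y8 is true.
  5. {¬y4, ¬y5, y8} — ¬y5 is true.
  6. {y9} — y9 is true.
  7. {¬y2, ¬y8, ¬y4} — ¬y8 is true.
  8. {¬y6} — ¬y6 is true.
  9. {¬y2, y7} — ¬y2 is true.
  10. {¬y6, y7} — ¬y6 is true.
  11. {y5, ¬y8, ¬y1} — ¬y8 is true.
  12. {y8, ¬y9, ¬y1} — ¬y1 is true.
  13. {¬y6, y5} — ¬y6 is true.
  14. {y4, ¬y8, ¬y7} — ¬y8 is true.
  15. {y4} — y4 is true.
  16. {y5, ¬y2} — ¬y2 is true.
  17. {¬y1, y9, ¬y2} — y9 is true.

y1=0, y2=0, y3=0, y4=1, y5=0, y6=0, y7=0, y8=0, y9=1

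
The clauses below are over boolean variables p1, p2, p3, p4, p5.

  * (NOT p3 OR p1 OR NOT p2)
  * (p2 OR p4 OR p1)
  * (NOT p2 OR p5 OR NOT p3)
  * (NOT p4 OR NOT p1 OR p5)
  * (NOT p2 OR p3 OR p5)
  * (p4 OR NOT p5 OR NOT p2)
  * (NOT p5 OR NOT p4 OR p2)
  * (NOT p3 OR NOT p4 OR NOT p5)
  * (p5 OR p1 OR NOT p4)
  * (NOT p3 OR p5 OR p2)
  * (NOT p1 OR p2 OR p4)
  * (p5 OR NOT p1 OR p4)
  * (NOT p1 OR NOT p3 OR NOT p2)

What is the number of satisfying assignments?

The models are:
  p1=F p2=T p3=F p4=T p5=T
  p1=T p2=T p3=F p4=T p5=T
That's 2 in total.

2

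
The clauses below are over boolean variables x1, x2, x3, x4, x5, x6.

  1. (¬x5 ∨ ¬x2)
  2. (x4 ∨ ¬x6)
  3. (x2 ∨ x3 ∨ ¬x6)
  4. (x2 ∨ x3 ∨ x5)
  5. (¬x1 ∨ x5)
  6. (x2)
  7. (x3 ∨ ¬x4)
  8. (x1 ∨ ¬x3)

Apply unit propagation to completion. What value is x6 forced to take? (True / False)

(x2) is a unit clause: x2 = True.
In (¬x2 ∨ ¬x5), ¬x2 is now false; ¬x5 must hold, so x5 = False.
(x5 ∨ ¬x1) with x5 = False leaves only ¬x1, so x1 = False.
(¬x3 ∨ x1) with x1 = False leaves only ¬x3, so x3 = False.
From (x3 ∨ ¬x4) and x3 = False: x4 = False.
(¬x6 ∨ x4) with x4 = False leaves only ¬x6, so x6 = False.

False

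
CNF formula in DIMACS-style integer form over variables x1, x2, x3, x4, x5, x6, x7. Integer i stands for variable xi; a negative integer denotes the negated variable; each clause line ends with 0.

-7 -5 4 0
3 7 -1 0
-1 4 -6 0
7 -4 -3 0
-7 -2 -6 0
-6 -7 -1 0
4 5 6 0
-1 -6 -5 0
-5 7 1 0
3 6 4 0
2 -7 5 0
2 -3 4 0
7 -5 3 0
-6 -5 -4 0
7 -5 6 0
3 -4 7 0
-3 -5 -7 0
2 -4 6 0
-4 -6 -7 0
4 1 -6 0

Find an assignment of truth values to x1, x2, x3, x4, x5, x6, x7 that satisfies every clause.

x1 = T  x2 = T  x3 = F  x4 = T  x5 = T  x6 = F  x7 = T

Check each clause:
  1. (~x5 | ~x7 | x4) — x4 is true.
  2. (~x1 | x3 | x7) — x7 is true.
  3. (~x6 | x4 | ~x1) — ~x6 is true.
  4. (x7 | ~x3 | ~x4) — ~x3 is true.
  5. (~x6 | ~x2 | ~x7) — ~x6 is true.
  6. (~x6 | ~x7 | ~x1) — ~x6 is true.
  7. (x6 | x4 | x5) — x4 is true.
  8. (~x6 | ~x1 | ~x5) — ~x6 is true.
  9. (x1 | x7 | ~x5) — x1 is true.
  10. (x4 | x6 | x3) — x4 is true.
  11. (x5 | x2 | ~x7) — x2 is true.
  12. (x4 | ~x3 | x2) — x2 is true.
  13. (~x5 | x3 | x7) — x7 is true.
  14. (~x6 | ~x4 | ~x5) — ~x6 is true.
  15. (x6 | ~x5 | x7) — x7 is true.
  16. (~x4 | x3 | x7) — x7 is true.
  17. (~x3 | ~x7 | ~x5) — ~x3 is true.
  18. (x6 | ~x4 | x2) — x2 is true.
  19. (~x6 | ~x7 | ~x4) — ~x6 is true.
  20. (x1 | ~x6 | x4) — x1 is true.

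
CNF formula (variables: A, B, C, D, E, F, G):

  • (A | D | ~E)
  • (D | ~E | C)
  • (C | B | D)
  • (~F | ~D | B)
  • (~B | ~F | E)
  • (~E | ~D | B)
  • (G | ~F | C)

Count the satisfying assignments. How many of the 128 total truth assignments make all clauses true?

Case analysis on D and B:
  D=T, B=T: A free; 11 ways for (C,E,F,G) × 2^1 = 22.
  D=T, B=F: forces E=F; F=F; A, C, G free → 2^3 = 8.
  D=F, B=T: G free; 6 ways for (A,C,E,F) × 2^1 = 12.
  D=F, B=F: F, G free; 3 ways for (A,C,E) × 2^2 = 12.
Total: 22 + 8 + 12 + 12 = 54.

54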